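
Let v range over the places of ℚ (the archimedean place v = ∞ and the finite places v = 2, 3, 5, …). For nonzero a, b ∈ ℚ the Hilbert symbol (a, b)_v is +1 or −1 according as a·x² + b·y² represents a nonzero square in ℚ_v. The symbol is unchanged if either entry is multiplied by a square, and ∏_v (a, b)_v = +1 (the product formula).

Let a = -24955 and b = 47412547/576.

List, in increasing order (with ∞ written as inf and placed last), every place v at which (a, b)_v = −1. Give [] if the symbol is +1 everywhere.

[5, 13]

Mod squares: a ≡ -24955, b ≡ 403. Check v ∈ {∞, 2, 3, 5, 7, 13, 23, 31}.
v=23: a=23^1·(≡19), b=23^0·(≡2) mod 23; (19|23)=-1, (2|23)=+1; (−1)^{1·0·11}·(-1)^0·(+1)^1 = +1.
v=∞: -24955 < 0 and 403 > 0  ⇒  (a,b)_∞ = +1.
v=2: v_2(a)=0, v_2(b)=-6; units ≡ 5, 3 (mod 8); ε·ε+αω+βω = 0·1+0·1+-6·1 ≡ 0  ⇒  (a,b)_2 = +1.
v=31: a=31^1·(≡1), b=31^1·(≡27) mod 31; (1|31)=+1, (27|31)=-1; (−1)^{1·1·15}·(+1)^1·(-1)^1 = +1.
v=7: a=7^1·(≡5), b=7^6·(≡2) mod 7; (5|7)=-1, (2|7)=+1; (−1)^{1·6·3}·(-1)^6·(+1)^1 = +1.
v=5: a=5^1·(≡4), b=5^0·(≡2) mod 5; (4|5)=+1, (2|5)=-1; (−1)^{1·0·2}·(+1)^0·(-1)^1 = -1.
v=3: a=3^0·(≡2), b=3^-2·(≡1) mod 3; (2|3)=-1, (1|3)=+1; (−1)^{0·-2·1}·(-1)^-2·(+1)^0 = +1.
v=13: a=13^0·(≡5), b=13^1·(≡2) mod 13; (5|13)=-1, (2|13)=-1; (−1)^{0·1·6}·(-1)^1·(-1)^0 = -1.
(-24955, 403 / ℚ) ramifies at {5, 13}: a division algebra.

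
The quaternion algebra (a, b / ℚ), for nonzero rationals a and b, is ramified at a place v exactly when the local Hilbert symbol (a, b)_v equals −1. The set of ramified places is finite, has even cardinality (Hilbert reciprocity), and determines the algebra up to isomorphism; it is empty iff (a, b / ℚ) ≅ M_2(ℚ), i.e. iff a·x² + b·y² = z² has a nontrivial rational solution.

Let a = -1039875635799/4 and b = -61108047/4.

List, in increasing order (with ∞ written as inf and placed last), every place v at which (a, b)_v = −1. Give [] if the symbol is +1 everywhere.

[3, 7, 11, inf]

Mod squares: a ≡ -399, b ≡ -138567. Check v ∈ {∞, 2, 3, 7, 11, 13, 17, 19}.
v=17: a=17^2·(≡13), b=17^1·(≡2) mod 17; (13|17)=+1, (2|17)=+1; (−1)^{2·1·8}·(+1)^1·(+1)^2 = +1.
v=7: a=7^3·(≡5), b=7^2·(≡6) mod 7; (5|7)=-1, (6|7)=-1; (−1)^{3·2·3}·(-1)^2·(-1)^3 = -1.
v=11: a=11^2·(≡2), b=11^1·(≡5) mod 11; (2|11)=-1, (5|11)=+1; (−1)^{2·1·5}·(-1)^1·(+1)^2 = -1.
v=3: a=3^3·(≡2), b=3^3·(≡2) mod 3; (2|3)=-1, (2|3)=-1; (−1)^{3·3·1}·(-1)^3·(-1)^3 = -1.
v=19: a=19^1·(≡17), b=19^1·(≡3) mod 19; (17|19)=+1, (3|19)=-1; (−1)^{1·1·9}·(+1)^1·(-1)^1 = +1.
v=∞: -399 < 0 and -138567 < 0  ⇒  (a,b)_∞ = -1.
v=2: v_2(a)=-2, v_2(b)=-2; units ≡ 1, 1 (mod 8); ε·ε+αω+βω = 0·0+-2·0+-2·0 ≡ 0  ⇒  (a,b)_2 = +1.
v=13: a=13^2·(≡1), b=13^1·(≡3) mod 13; (1|13)=+1, (3|13)=+1; (−1)^{2·1·6}·(+1)^1·(+1)^2 = +1.
Ram(-399, -138567) = {3, 7, 11, ∞}; no ℚ_3-point on the conic.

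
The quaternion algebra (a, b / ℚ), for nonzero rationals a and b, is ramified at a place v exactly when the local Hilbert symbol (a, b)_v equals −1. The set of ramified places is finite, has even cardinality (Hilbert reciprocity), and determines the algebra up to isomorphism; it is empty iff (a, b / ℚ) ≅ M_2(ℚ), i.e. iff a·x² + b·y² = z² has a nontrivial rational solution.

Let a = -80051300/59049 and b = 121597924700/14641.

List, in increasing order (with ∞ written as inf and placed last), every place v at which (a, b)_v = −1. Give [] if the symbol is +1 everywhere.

[2, 17]

Mod squares: a ≡ -17, b ≡ 527. Check v ∈ {∞, 2, 3, 5, 7, 11, 17, 31}.
v=17: a=17^1·(≡4), b=17^1·(≡3) mod 17; (4|17)=+1, (3|17)=-1; (−1)^{1·1·8}·(+1)^1·(-1)^1 = -1.
v=5: a=5^2·(≡2), b=5^2·(≡3) mod 5; (2|5)=-1, (3|5)=-1; (−1)^{2·2·2}·(-1)^2·(-1)^2 = +1.
v=31: a=31^2·(≡16), b=31^3·(≡6) mod 31; (16|31)=+1, (6|31)=-1; (−1)^{2·3·15}·(+1)^3·(-1)^2 = +1.
v=2: v_2(a)=2, v_2(b)=2; units ≡ 7, 7 (mod 8); ε·ε+αω+βω = 1·1+2·0+2·0 ≡ 1  ⇒  (a,b)_2 = -1.
v=3: a=3^-10·(≡1), b=3^0·(≡2) mod 3; (1|3)=+1, (2|3)=-1; (−1)^{-10·0·1}·(+1)^0·(-1)^-10 = +1.
v=∞: -17 < 0 and 527 > 0  ⇒  (a,b)_∞ = +1.
v=7: a=7^2·(≡4), b=7^4·(≡2) mod 7; (4|7)=+1, (2|7)=+1; (−1)^{2·4·3}·(+1)^4·(+1)^2 = +1.
v=11: a=11^0·(≡1), b=11^-4·(≡10) mod 11; (1|11)=+1, (10|11)=-1; (−1)^{0·-4·5}·(+1)^-4·(-1)^0 = +1.
(-17, 527 / ℚ) ramifies at {2, 17}: a division algebra.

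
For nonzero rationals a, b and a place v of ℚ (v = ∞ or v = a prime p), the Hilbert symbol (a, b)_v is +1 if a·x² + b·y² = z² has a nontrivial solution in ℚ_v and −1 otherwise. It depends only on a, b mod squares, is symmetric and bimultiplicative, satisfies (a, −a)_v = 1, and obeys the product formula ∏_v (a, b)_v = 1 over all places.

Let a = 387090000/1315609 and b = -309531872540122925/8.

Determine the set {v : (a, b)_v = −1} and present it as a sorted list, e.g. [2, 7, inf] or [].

[2, 7, 11, 23]

(a, b) ≡ (4301, -11062954) mod (ℚ^×)²; places V = {2, 3, 5, 7, 11, 17, 23, 31, 37, 43, 47, ∞}.
(a,b)_2: α=4, β=-3; u≡5, v≡3 (mod 8); ε(u)ε(v)=0·1, αω(v)=4·1, βω(u)=-3·1; sum ≡ 1  ⇒  -1.
(a,b)_17: α=1, u≡1; β=3, v≡9 (mod 17); (1|17)=+1, (9|17)=+1; sign (−1)^0·+1^3·+1^1 = +1.
(a,b)_47: α=0, u≡8; β=1, v≡41 (mod 47); (8|47)=+1, (41|47)=-1; sign (−1)^0·+1^1·-1^0 = +1.
(a,b)_11: α=1, u≡6; β=4, v≡7 (mod 11); (6|11)=-1, (7|11)=-1; sign (−1)^0·-1^4·-1^1 = -1.
(a,b)_37: α=-2, u≡4; β=0, v≡27 (mod 37); (4|37)=+1, (27|37)=+1; sign (−1)^0·+1^0·+1^-2 = +1.
(a,b)_43: α=0, u≡9; β=1, v≡5 (mod 43); (9|43)=+1, (5|43)=-1; sign (−1)^0·+1^1·-1^0 = +1.
(a,b)_5: α=4, u≡1; β=2, v≡1 (mod 5); (1|5)=+1, (1|5)=+1; sign (−1)^0·+1^2·+1^4 = +1.
(a,b)_∞: sgn(4301)=+, sgn(-11062954)=−, so +1.
(a,b)_23: α=1, u≡8; β=3, v≡1 (mod 23); (8|23)=+1, (1|23)=+1; sign (−1)^1·+1^3·+1^1 = -1.
(a,b)_3: α=2, u≡2; β=0, v≡2 (mod 3); (2|3)=-1, (2|3)=-1; sign (−1)^0·-1^0·-1^2 = +1.
(a,b)_7: α=0, u≡3; β=1, v≡3 (mod 7); (3|7)=-1, (3|7)=-1; sign (−1)^0·-1^1·-1^0 = -1.
(a,b)_31: α=-2, u≡26; β=0, v≡5 (mod 31); (26|31)=-1, (5|31)=+1; sign (−1)^0·-1^0·+1^-2 = +1.
Ram(4301, -11062954) = {2, 7, 11, 23}; no ℚ_2-point on the conic.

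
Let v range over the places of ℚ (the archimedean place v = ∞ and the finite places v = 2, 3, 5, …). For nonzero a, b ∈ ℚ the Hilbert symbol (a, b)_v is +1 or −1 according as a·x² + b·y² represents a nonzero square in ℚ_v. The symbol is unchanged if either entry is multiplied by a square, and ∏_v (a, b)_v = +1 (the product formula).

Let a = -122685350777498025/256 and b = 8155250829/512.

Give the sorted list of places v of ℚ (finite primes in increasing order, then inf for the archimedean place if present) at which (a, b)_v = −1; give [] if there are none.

[11, 17, 19, 23]

(a, b) ≡ (-209, 8602) mod (ℚ^×)²; places V = {2, 3, 5, 11, 17, 19, 23, ∞}.
(a,b)_23: α=2, u≡14; β=1, v≡16 (mod 23); (14|23)=-1, (16|23)=+1; sign (−1)^0·-1^1·+1^2 = -1.
(a,b)_17: α=4, u≡3; β=3, v≡1 (mod 17); (3|17)=-1, (1|17)=+1; sign (−1)^0·-1^3·+1^4 = -1.
(a,b)_11: α=1, u≡1; β=1, v≡4 (mod 11); (1|11)=+1, (4|11)=+1; sign (−1)^1·+1^1·+1^1 = -1.
(a,b)_19: α=1, u≡15; β=0, v≡3 (mod 19); (15|19)=-1, (3|19)=-1; sign (−1)^0·-1^0·-1^1 = -1.
(a,b)_5: α=2, u≡4; β=0, v≡2 (mod 5); (4|5)=+1, (2|5)=-1; sign (−1)^0·+1^0·-1^2 = +1.
(a,b)_∞: sgn(-209)=−, sgn(8602)=+, so +1.
(a,b)_2: α=-8, β=-9; u≡7, v≡5 (mod 8); ε(u)ε(v)=1·0, αω(v)=-8·1, βω(u)=-9·0; sum ≡ 0  ⇒  +1.
(a,b)_3: α=12, u≡1; β=8, v≡1 (mod 3); (1|3)=+1, (1|3)=+1; sign (−1)^0·+1^8·+1^12 = +1.
(-209, 8602 / ℚ) ramifies at {11, 17, 19, 23}: a division algebra.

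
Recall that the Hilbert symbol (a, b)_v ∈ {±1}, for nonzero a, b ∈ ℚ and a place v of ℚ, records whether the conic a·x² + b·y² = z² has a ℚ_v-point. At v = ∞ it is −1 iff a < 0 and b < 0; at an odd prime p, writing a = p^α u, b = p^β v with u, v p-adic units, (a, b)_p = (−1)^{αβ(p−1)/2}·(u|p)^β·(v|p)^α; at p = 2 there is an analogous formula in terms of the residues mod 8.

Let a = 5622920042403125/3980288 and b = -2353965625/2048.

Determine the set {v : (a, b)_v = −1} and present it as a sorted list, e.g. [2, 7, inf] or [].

(a, b) ≡ (1137235, -3410) mod (ℚ^×)²; places V = {2, 5, 7, 11, 13, 23, 29, 31, 41, 47, ∞}.
(a,b)_∞: sgn(1137235)=+, sgn(-3410)=−, so +1.
(a,b)_23: α=-1, u≡16; β=0, v≡11 (mod 23); (16|23)=+1, (11|23)=-1; sign (−1)^0·+1^0·-1^-1 = -1.
(a,b)_47: α=2, u≡26; β=2, v≡42 (mod 47); (26|47)=-1, (42|47)=+1; sign (−1)^0·-1^2·+1^2 = +1.
(a,b)_31: α=1, u≡21; β=1, v≡16 (mod 31); (21|31)=-1, (16|31)=+1; sign (−1)^1·-1^1·+1^1 = +1.
(a,b)_13: α=-2, u≡8; β=0, v≡4 (mod 13); (8|13)=-1, (4|13)=+1; sign (−1)^0·-1^0·+1^-2 = +1.
(a,b)_2: α=-10, β=-11; u≡3, v≡7 (mod 8); ε(u)ε(v)=1·1, αω(v)=-10·0, βω(u)=-11·1; sum ≡ 0  ⇒  +1.
(a,b)_11: α=1, u≡7; β=1, v≡9 (mod 11); (7|11)=-1, (9|11)=+1; sign (−1)^1·-1^1·+1^1 = +1.
(a,b)_5: α=5, u≡3; β=5, v≡2 (mod 5); (3|5)=-1, (2|5)=-1; sign (−1)^0·-1^5·-1^5 = +1.
(a,b)_41: α=2, u≡9; β=0, v≡15 (mod 41); (9|41)=+1, (15|41)=-1; sign (−1)^0·+1^0·-1^2 = +1.
(a,b)_29: α=1, u≡13; β=0, v≡17 (mod 29); (13|29)=+1, (17|29)=-1; sign (−1)^0·+1^0·-1^1 = -1.
(a,b)_7: α=2, u≡1; β=0, v≡6 (mod 7); (1|7)=+1, (6|7)=-1; sign (−1)^0·+1^0·-1^2 = +1.
|Ram(1137235, -3410)| = 2, even; anisotropic at {23, 29}.

[23, 29]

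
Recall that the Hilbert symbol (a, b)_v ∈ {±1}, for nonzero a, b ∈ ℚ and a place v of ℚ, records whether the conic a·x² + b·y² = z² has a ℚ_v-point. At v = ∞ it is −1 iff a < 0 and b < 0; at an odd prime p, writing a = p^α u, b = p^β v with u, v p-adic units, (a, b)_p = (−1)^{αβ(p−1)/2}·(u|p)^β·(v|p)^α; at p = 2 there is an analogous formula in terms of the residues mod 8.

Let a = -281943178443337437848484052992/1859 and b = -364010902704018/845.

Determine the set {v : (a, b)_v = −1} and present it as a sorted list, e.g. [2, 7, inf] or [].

Mod squares: a ≡ -1015058, b ≡ -1290. Check v ∈ {∞, 2, 3, 5, 7, 11, 13, 29, 37, 41, 43}.
v=2: v_2(a)=17, v_2(b)=1; units ≡ 7, 3 (mod 8); ε·ε+αω+βω = 1·1+17·1+1·0 ≡ 0  ⇒  (a,b)_2 = +1.
v=43: a=43^3·(≡40), b=43^1·(≡13) mod 43; (40|43)=+1, (13|43)=+1; (−1)^{3·1·21}·(+1)^1·(+1)^3 = -1.
v=13: a=13^-2·(≡2), b=13^-2·(≡3) mod 13; (2|13)=-1, (3|13)=+1; (−1)^{-2·-2·6}·(-1)^-2·(+1)^-2 = +1.
v=37: a=37^3·(≡32), b=37^2·(≡15) mod 37; (32|37)=-1, (15|37)=-1; (−1)^{3·2·18}·(-1)^2·(-1)^3 = -1.
v=7: a=7^2·(≡6), b=7^0·(≡5) mod 7; (6|7)=-1, (5|7)=-1; (−1)^{2·0·3}·(-1)^0·(-1)^2 = +1.
v=11: a=11^-1·(≡9), b=11^0·(≡10) mod 11; (9|11)=+1, (10|11)=-1; (−1)^{-1·0·5}·(+1)^0·(-1)^-1 = -1.
v=3: a=3^12·(≡1), b=3^7·(≡2) mod 3; (1|3)=+1, (2|3)=-1; (−1)^{12·7·1}·(+1)^7·(-1)^12 = +1.
v=∞: -1015058 < 0 and -1290 < 0  ⇒  (a,b)_∞ = -1.
v=41: a=41^0·(≡16), b=41^2·(≡28) mod 41; (16|41)=+1, (28|41)=-1; (−1)^{0·2·20}·(+1)^2·(-1)^0 = +1.
v=29: a=29^5·(≡13), b=29^2·(≡11) mod 29; (13|29)=+1, (11|29)=-1; (−1)^{5·2·14}·(+1)^2·(-1)^5 = -1.
v=5: a=5^0·(≡2), b=5^-1·(≡3) mod 5; (2|5)=-1, (3|5)=-1; (−1)^{0·-1·2}·(-1)^-1·(-1)^0 = -1.
Ram(-1015058, -1290) = {5, 11, 29, 37, 43, ∞}; no ℚ_5-point on the conic.

[5, 11, 29, 37, 43, inf]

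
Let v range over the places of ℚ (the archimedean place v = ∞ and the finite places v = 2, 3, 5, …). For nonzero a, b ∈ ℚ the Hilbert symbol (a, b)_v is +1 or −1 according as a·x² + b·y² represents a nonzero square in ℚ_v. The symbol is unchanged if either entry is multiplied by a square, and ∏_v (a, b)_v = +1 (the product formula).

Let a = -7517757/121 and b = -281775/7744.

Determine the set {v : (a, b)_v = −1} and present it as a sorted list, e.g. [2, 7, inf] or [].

(a, b) ≡ (-26013, -39) mod (ℚ^×)²; places V = {2, 3, 5, 11, 13, 17, 23, 29, ∞}.
(a,b)_∞: sgn(-26013)=−, sgn(-39)=−, so -1.
(a,b)_11: α=-2, u≡6; β=-2, v≡5 (mod 11); (6|11)=-1, (5|11)=+1; sign (−1)^0·-1^-2·+1^-2 = +1.
(a,b)_2: α=0, β=-6; u≡3, v≡1 (mod 8); ε(u)ε(v)=1·0, αω(v)=0·0, βω(u)=-6·1; sum ≡ 0  ⇒  +1.
(a,b)_3: α=1, u≡2; β=1, v≡2 (mod 3); (2|3)=-1, (2|3)=-1; sign (−1)^1·-1^1·-1^1 = -1.
(a,b)_23: α=1, u≡22; β=0, v≡20 (mod 23); (22|23)=-1, (20|23)=-1; sign (−1)^0·-1^0·-1^1 = -1.
(a,b)_5: α=0, u≡3; β=2, v≡1 (mod 5); (3|5)=-1, (1|5)=+1; sign (−1)^0·-1^2·+1^0 = +1.
(a,b)_13: α=1, u≡4; β=1, v≡1 (mod 13); (4|13)=+1, (1|13)=+1; sign (−1)^0·+1^1·+1^1 = +1.
(a,b)_17: α=2, u≡7; β=2, v≡5 (mod 17); (7|17)=-1, (5|17)=-1; sign (−1)^0·-1^2·-1^2 = +1.
(a,b)_29: α=1, u≡17; β=0, v≡18 (mod 29); (17|29)=-1, (18|29)=-1; sign (−1)^0·-1^0·-1^1 = -1.
|Ram(-26013, -39)| = 4, even; anisotropic at {3, 23, 29, ∞}.

[3, 23, 29, inf]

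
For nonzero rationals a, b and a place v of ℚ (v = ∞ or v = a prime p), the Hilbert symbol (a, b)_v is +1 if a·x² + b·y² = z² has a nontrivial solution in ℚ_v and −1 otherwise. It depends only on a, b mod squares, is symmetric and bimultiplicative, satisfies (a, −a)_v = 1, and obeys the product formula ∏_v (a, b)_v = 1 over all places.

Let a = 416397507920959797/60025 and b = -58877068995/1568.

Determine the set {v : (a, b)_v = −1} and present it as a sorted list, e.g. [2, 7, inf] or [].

[2, 5, 19, 23]

Mod squares: a ≡ 37, b ≡ -13110. Check v ∈ {∞, 2, 3, 5, 7, 19, 23, 37}.
v=19: a=19^2·(≡8), b=19^1·(≡2) mod 19; (8|19)=-1, (2|19)=-1; (−1)^{2·1·9}·(-1)^1·(-1)^2 = -1.
v=23: a=23^2·(≡17), b=23^1·(≡22) mod 23; (17|23)=-1, (22|23)=-1; (−1)^{2·1·11}·(-1)^1·(-1)^2 = -1.
v=5: a=5^-2·(≡2), b=5^1·(≡2) mod 5; (2|5)=-1, (2|5)=-1; (−1)^{-2·1·2}·(-1)^1·(-1)^-2 = -1.
v=2: v_2(a)=0, v_2(b)=-5; units ≡ 5, 5 (mod 8); ε·ε+αω+βω = 0·0+0·1+-5·1 ≡ 1  ⇒  (a,b)_2 = -1.
v=7: a=7^-4·(≡2), b=7^-2·(≡1) mod 7; (2|7)=+1, (1|7)=+1; (−1)^{-4·-2·3}·(+1)^-2·(+1)^-4 = +1.
v=37: a=37^3·(≡36), b=37^2·(≡16) mod 37; (36|37)=+1, (16|37)=+1; (−1)^{3·2·18}·(+1)^2·(+1)^3 = +1.
v=∞: 37 > 0 and -13110 < 0  ⇒  (a,b)_∞ = +1.
v=3: a=3^16·(≡1), b=3^9·(≡1) mod 3; (1|3)=+1, (1|3)=+1; (−1)^{16·9·1}·(+1)^9·(+1)^16 = +1.
(37, -13110 / ℚ) ramifies at {2, 5, 19, 23}: a division algebra.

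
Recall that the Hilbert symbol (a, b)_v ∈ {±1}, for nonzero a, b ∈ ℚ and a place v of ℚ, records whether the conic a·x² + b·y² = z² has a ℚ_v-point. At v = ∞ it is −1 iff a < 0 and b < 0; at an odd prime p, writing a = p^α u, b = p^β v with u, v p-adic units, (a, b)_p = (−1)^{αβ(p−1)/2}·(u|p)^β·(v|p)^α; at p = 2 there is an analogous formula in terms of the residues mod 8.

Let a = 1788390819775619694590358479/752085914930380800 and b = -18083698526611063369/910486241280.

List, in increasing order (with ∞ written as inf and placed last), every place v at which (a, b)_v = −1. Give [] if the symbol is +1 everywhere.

(a, b) ≡ (3034038, -70) mod (ℚ^×)²; places V = {2, 3, 5, 7, 11, 29, 37, 43, 47, 53, ∞}.
(a,b)_37: α=6, u≡25; β=4, v≡26 (mod 37); (25|37)=+1, (26|37)=+1; sign (−1)^0·+1^4·+1^6 = +1.
(a,b)_47: α=3, u≡30; β=2, v≡42 (mod 47); (30|47)=-1, (42|47)=+1; sign (−1)^0·-1^2·+1^3 = +1.
(a,b)_7: α=-1, u≡1; β=-1, v≡2 (mod 7); (1|7)=+1, (2|7)=+1; sign (−1)^1·+1^-1·+1^-1 = -1.
(a,b)_29: α=3, u≡10; β=2, v≡12 (mod 29); (10|29)=-1, (12|29)=-1; sign (−1)^0·-1^2·-1^3 = -1.
(a,b)_2: α=-27, β=-15; u≡3, v≡5 (mod 8); ε(u)ε(v)=1·0, αω(v)=-27·1, βω(u)=-15·1; sum ≡ 0  ⇒  +1.
(a,b)_∞: sgn(3034038)=+, sgn(-70)=−, so +1.
(a,b)_43: α=2, u≡38; β=2, v≡14 (mod 43); (38|43)=+1, (14|43)=+1; sign (−1)^0·+1^2·+1^2 = +1.
(a,b)_53: α=3, u≡44; β=2, v≡25 (mod 53); (44|53)=+1, (25|53)=+1; sign (−1)^0·+1^2·+1^3 = +1.
(a,b)_5: α=-2, u≡2; β=-1, v≡1 (mod 5); (2|5)=-1, (1|5)=+1; sign (−1)^0·-1^-1·+1^-2 = -1.
(a,b)_11: α=-4, u≡7; β=-2, v≡10 (mod 11); (7|11)=-1, (10|11)=-1; sign (−1)^0·-1^-2·-1^-4 = +1.
(a,b)_3: α=-7, u≡1; β=-8, v≡2 (mod 3); (1|3)=+1, (2|3)=-1; sign (−1)^0·+1^-8·-1^-7 = -1.
Ram(3034038, -70) = {3, 5, 7, 29}; no ℚ_3-point on the conic.

[3, 5, 7, 29]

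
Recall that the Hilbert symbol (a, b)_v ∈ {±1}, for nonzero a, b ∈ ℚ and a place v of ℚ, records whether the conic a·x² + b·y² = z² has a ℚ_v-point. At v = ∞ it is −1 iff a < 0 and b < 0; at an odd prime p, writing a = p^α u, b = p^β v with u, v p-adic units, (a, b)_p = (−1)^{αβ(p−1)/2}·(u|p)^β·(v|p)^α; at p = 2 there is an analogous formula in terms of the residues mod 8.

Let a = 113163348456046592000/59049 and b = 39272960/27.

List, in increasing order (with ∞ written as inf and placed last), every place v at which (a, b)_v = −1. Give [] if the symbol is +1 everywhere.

Mod squares: a ≡ 73370, b ≡ 870. Check v ∈ {∞, 2, 3, 5, 11, 23, 29}.
v=2: v_2(a)=19, v_2(b)=9; units ≡ 5, 3 (mod 8); ε·ε+αω+βω = 0·1+19·1+9·1 ≡ 0  ⇒  (a,b)_2 = +1.
v=23: a=23^5·(≡9), b=23^2·(≡22) mod 23; (9|23)=+1, (22|23)=-1; (−1)^{5·2·11}·(+1)^2·(-1)^5 = -1.
v=29: a=29^3·(≡23), b=29^1·(≡1) mod 29; (23|29)=+1, (1|29)=+1; (−1)^{3·1·14}·(+1)^1·(+1)^3 = +1.
v=11: a=11^1·(≡4), b=11^0·(≡9) mod 11; (4|11)=+1, (9|11)=+1; (−1)^{1·0·5}·(+1)^0·(+1)^1 = +1.
v=∞: 73370 > 0 and 870 > 0  ⇒  (a,b)_∞ = +1.
v=3: a=3^-10·(≡2), b=3^-3·(≡2) mod 3; (2|3)=-1, (2|3)=-1; (−1)^{-10·-3·1}·(-1)^-3·(-1)^-10 = -1.
v=5: a=5^3·(≡4), b=5^1·(≡1) mod 5; (4|5)=+1, (1|5)=+1; (−1)^{3·1·2}·(+1)^1·(+1)^3 = +1.
|Ram(73370, 870)| = 2, even; anisotropic at {3, 23}.

[3, 23]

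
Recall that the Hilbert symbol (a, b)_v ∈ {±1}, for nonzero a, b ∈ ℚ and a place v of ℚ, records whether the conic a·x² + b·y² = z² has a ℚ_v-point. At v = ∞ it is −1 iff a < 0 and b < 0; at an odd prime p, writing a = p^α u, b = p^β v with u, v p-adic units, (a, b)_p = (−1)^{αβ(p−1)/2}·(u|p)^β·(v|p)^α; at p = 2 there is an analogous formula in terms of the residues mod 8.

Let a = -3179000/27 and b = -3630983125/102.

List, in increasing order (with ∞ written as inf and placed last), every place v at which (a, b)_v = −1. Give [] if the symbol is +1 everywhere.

[2, 7, 11, 17, 19, inf]

(a, b) ≡ (-330, -13566) mod (ℚ^×)²; places V = {2, 3, 5, 7, 11, 17, 19, ∞}.
(a,b)_3: α=-3, u≡1; β=-1, v≡2 (mod 3); (1|3)=+1, (2|3)=-1; sign (−1)^1·+1^-1·-1^-3 = +1.
(a,b)_11: α=1, u≡5; β=2, v≡6 (mod 11); (5|11)=+1, (6|11)=-1; sign (−1)^0·+1^2·-1^1 = -1.
(a,b)_19: α=0, u≡10; β=3, v≡14 (mod 19); (10|19)=-1, (14|19)=-1; sign (−1)^0·-1^3·-1^0 = -1.
(a,b)_∞: sgn(-330)=−, sgn(-13566)=−, so -1.
(a,b)_17: α=2, u≡5; β=-1, v≡1 (mod 17); (5|17)=-1, (1|17)=+1; sign (−1)^0·-1^-1·+1^2 = -1.
(a,b)_2: α=3, β=-1; u≡3, v≡1 (mod 8); ε(u)ε(v)=1·0, αω(v)=3·0, βω(u)=-1·1; sum ≡ 1  ⇒  -1.
(a,b)_7: α=0, u≡6; β=1, v≡1 (mod 7); (6|7)=-1, (1|7)=+1; sign (−1)^0·-1^1·+1^0 = -1.
(a,b)_5: α=3, u≡4; β=4, v≡1 (mod 5); (4|5)=+1, (1|5)=+1; sign (−1)^0·+1^4·+1^3 = +1.
(-330, -13566 / ℚ) ramifies at {2, 7, 11, 17, 19, ∞}: a division algebra.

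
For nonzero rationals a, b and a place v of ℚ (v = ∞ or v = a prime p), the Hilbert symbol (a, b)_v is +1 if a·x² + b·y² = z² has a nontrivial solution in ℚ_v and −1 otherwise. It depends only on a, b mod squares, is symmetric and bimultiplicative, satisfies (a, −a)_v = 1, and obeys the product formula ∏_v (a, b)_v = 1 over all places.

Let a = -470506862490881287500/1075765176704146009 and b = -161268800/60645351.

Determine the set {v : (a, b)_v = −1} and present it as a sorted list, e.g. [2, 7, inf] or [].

[5, 13, 17, inf]

Mod squares: a ≡ -3315, b ≡ -663. Check v ∈ {∞, 2, 3, 5, 7, 11, 13, 17, 23, 29, 37, 43}.
v=11: a=11^6·(≡7), b=11^2·(≡6) mod 11; (7|11)=-1, (6|11)=-1; (−1)^{6·2·5}·(-1)^2·(-1)^6 = +1.
v=2: v_2(a)=2, v_2(b)=6; units ≡ 5, 1 (mod 8); ε·ε+αω+βω = 0·0+2·0+6·1 ≡ 0  ⇒  (a,b)_2 = +1.
v=3: a=3^5·(≡2), b=3^-1·(≡1) mod 3; (2|3)=-1, (1|3)=+1; (−1)^{5·-1·1}·(-1)^-1·(+1)^5 = +1.
v=5: a=5^5·(≡2), b=5^2·(≡3) mod 5; (2|5)=-1, (3|5)=-1; (−1)^{5·2·2}·(-1)^2·(-1)^5 = -1.
v=23: a=23^-2·(≡19), b=23^0·(≡18) mod 23; (19|23)=-1, (18|23)=+1; (−1)^{-2·0·11}·(-1)^0·(+1)^-2 = +1.
v=43: a=43^-4·(≡22), b=43^-2·(≡31) mod 43; (22|43)=-1, (31|43)=+1; (−1)^{-4·-2·21}·(-1)^-2·(+1)^-4 = +1.
v=∞: -3315 < 0 and -663 < 0  ⇒  (a,b)_∞ = -1.
v=13: a=13^1·(≡7), b=13^-1·(≡3) mod 13; (7|13)=-1, (3|13)=+1; (−1)^{1·-1·6}·(-1)^-1·(+1)^1 = -1.
v=7: a=7^0·(≡3), b=7^2·(≡1) mod 7; (3|7)=-1, (1|7)=+1; (−1)^{0·2·3}·(-1)^2·(+1)^0 = +1.
v=29: a=29^-6·(≡25), b=29^-2·(≡22) mod 29; (25|29)=+1, (22|29)=+1; (−1)^{-6·-2·14}·(+1)^-2·(+1)^-6 = +1.
v=17: a=17^3·(≡2), b=17^1·(≡11) mod 17; (2|17)=+1, (11|17)=-1; (−1)^{3·1·8}·(+1)^1·(-1)^3 = -1.
v=37: a=37^2·(≡14), b=37^0·(≡7) mod 37; (14|37)=-1, (7|37)=+1; (−1)^{2·0·18}·(-1)^0·(+1)^2 = +1.
Ram(-3315, -663) = {5, 13, 17, ∞}; no ℚ_5-point on the conic.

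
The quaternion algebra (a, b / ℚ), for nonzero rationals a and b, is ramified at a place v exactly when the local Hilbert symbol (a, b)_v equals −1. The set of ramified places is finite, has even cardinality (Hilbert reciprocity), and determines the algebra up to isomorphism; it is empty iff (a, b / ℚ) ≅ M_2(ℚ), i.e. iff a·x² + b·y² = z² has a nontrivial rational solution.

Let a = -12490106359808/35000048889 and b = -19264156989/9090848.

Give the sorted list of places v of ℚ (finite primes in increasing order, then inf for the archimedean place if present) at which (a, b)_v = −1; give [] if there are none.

Mod squares: a ≡ -77, b ≡ -138. Check v ∈ {∞, 2, 3, 7, 11, 13, 23, 29, 31, 41}.
v=23: a=23^0·(≡15), b=23^1·(≡20) mod 23; (15|23)=-1, (20|23)=-1; (−1)^{0·1·11}·(-1)^1·(-1)^0 = -1.
v=13: a=13^-4·(≡10), b=13^-2·(≡6) mod 13; (10|13)=+1, (6|13)=-1; (−1)^{-4·-2·6}·(+1)^-2·(-1)^-4 = +1.
v=2: v_2(a)=12, v_2(b)=-5; units ≡ 3, 3 (mod 8); ε·ε+αω+βω = 1·1+12·1+-5·1 ≡ 0  ⇒  (a,b)_2 = +1.
v=41: a=41^-2·(≡31), b=41^-2·(≡26) mod 41; (31|41)=+1, (26|41)=-1; (−1)^{-2·-2·20}·(+1)^-2·(-1)^-2 = +1.
v=3: a=3^-6·(≡1), b=3^1·(≡2) mod 3; (1|3)=+1, (2|3)=-1; (−1)^{-6·1·1}·(+1)^1·(-1)^-6 = +1.
v=11: a=11^1·(≡9), b=11^2·(≡1) mod 11; (9|11)=+1, (1|11)=+1; (−1)^{1·2·5}·(+1)^2·(+1)^1 = +1.
v=29: a=29^2·(≡2), b=29^0·(≡1) mod 29; (2|29)=-1, (1|29)=+1; (−1)^{2·0·14}·(-1)^0·(+1)^2 = +1.
v=31: a=31^2·(≡5), b=31^2·(≡3) mod 31; (5|31)=+1, (3|31)=-1; (−1)^{2·2·15}·(+1)^2·(-1)^2 = +1.
v=7: a=7^3·(≡6), b=7^4·(≡1) mod 7; (6|7)=-1, (1|7)=+1; (−1)^{3·4·3}·(-1)^4·(+1)^3 = +1.
v=∞: -77 < 0 and -138 < 0  ⇒  (a,b)_∞ = -1.
|Ram(-77, -138)| = 2, even; anisotropic at {23, ∞}.

[23, inf]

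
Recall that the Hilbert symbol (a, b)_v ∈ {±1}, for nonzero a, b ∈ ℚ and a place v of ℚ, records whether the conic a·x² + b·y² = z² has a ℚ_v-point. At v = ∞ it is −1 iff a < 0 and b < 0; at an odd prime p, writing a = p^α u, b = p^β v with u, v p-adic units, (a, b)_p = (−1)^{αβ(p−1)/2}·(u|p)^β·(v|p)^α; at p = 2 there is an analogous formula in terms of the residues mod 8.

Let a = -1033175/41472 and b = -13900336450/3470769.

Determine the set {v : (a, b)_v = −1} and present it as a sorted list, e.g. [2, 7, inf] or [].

(a, b) ≡ (-286, -2002) mod (ℚ^×)²; places V = {2, 3, 5, 7, 11, 13, 17, 23, 31, ∞}.
(a,b)_5: α=2, u≡4; β=2, v≡3 (mod 5); (4|5)=+1, (3|5)=-1; sign (−1)^0·+1^2·-1^2 = +1.
(a,b)_17: α=2, u≡7; β=2, v≡9 (mod 17); (7|17)=-1, (9|17)=+1; sign (−1)^0·-1^2·+1^2 = +1.
(a,b)_11: α=1, u≡2; β=1, v≡3 (mod 11); (2|11)=-1, (3|11)=+1; sign (−1)^1·-1^1·+1^1 = +1.
(a,b)_13: α=1, u≡10; β=1, v≡2 (mod 13); (10|13)=+1, (2|13)=-1; sign (−1)^0·+1^1·-1^1 = -1.
(a,b)_31: α=0, u≡27; β=2, v≡27 (mod 31); (27|31)=-1, (27|31)=-1; sign (−1)^0·-1^2·-1^0 = +1.
(a,b)_7: α=0, u≡1; β=1, v≡2 (mod 7); (1|7)=+1, (2|7)=+1; sign (−1)^0·+1^1·+1^0 = +1.
(a,b)_∞: sgn(-286)=−, sgn(-2002)=−, so -1.
(a,b)_2: α=-9, β=1; u≡1, v≡7 (mod 8); ε(u)ε(v)=0·1, αω(v)=-9·0, βω(u)=1·0; sum ≡ 0  ⇒  +1.
(a,b)_3: α=-4, u≡2; β=-8, v≡2 (mod 3); (2|3)=-1, (2|3)=-1; sign (−1)^0·-1^-8·-1^-4 = +1.
(a,b)_23: α=0, u≡18; β=-2, v≡14 (mod 23); (18|23)=+1, (14|23)=-1; sign (−1)^0·+1^-2·-1^0 = +1.
|Ram(-286, -2002)| = 2, even; anisotropic at {13, ∞}.

[13, inf]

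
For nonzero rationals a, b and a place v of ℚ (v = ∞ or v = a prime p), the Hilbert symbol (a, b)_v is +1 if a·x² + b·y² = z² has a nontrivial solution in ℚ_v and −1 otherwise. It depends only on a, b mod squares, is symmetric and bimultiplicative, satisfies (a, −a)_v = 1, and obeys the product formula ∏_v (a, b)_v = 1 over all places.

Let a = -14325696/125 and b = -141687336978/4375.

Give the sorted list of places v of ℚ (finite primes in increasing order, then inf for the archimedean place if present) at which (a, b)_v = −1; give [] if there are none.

[2, 7, 11, inf]

Mod squares: a ≡ -124355, b ≡ -2926. Check v ∈ {∞, 2, 3, 5, 7, 11, 17, 19}.
v=∞: -124355 < 0 and -2926 < 0  ⇒  (a,b)_∞ = -1.
v=2: v_2(a)=6, v_2(b)=1; units ≡ 5, 1 (mod 8); ε·ε+αω+βω = 0·0+6·0+1·1 ≡ 1  ⇒  (a,b)_2 = -1.
v=17: a=17^1·(≡6), b=17^2·(≡15) mod 17; (6|17)=-1, (15|17)=+1; (−1)^{1·2·8}·(-1)^2·(+1)^1 = +1.
v=11: a=11^1·(≡5), b=11^1·(≡4) mod 11; (5|11)=+1, (4|11)=+1; (−1)^{1·1·5}·(+1)^1·(+1)^1 = -1.
v=7: a=7^1·(≡1), b=7^-1·(≡1) mod 7; (1|7)=+1, (1|7)=+1; (−1)^{1·-1·3}·(+1)^-1·(+1)^1 = -1.
v=3: a=3^2·(≡1), b=3^2·(≡2) mod 3; (1|3)=+1, (2|3)=-1; (−1)^{2·2·1}·(+1)^2·(-1)^2 = +1.
v=5: a=5^-3·(≡4), b=5^-4·(≡1) mod 5; (4|5)=+1, (1|5)=+1; (−1)^{-3·-4·2}·(+1)^-4·(+1)^-3 = +1.
v=19: a=19^1·(≡8), b=19^5·(≡5) mod 19; (8|19)=-1, (5|19)=+1; (−1)^{1·5·9}·(-1)^5·(+1)^1 = +1.
|Ram(-124355, -2926)| = 4, even; anisotropic at {2, 7, 11, ∞}.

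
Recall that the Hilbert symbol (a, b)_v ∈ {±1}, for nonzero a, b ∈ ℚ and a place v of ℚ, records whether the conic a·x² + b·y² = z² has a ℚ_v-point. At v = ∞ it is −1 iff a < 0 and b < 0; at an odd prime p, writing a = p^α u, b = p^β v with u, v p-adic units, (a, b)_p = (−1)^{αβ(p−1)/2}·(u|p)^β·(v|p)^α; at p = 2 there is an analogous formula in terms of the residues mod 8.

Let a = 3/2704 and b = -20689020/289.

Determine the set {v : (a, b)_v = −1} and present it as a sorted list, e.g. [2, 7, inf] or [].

Mod squares: a ≡ 3, b ≡ -7095. Check v ∈ {∞, 2, 3, 5, 11, 13, 17, 43}.
v=2: v_2(a)=-4, v_2(b)=2; units ≡ 3, 1 (mod 8); ε·ε+αω+βω = 1·0+-4·0+2·1 ≡ 0  ⇒  (a,b)_2 = +1.
v=∞: 3 > 0 and -7095 < 0  ⇒  (a,b)_∞ = +1.
v=17: a=17^0·(≡3), b=17^-2·(≡14) mod 17; (3|17)=-1, (14|17)=-1; (−1)^{0·-2·8}·(-1)^-2·(-1)^0 = +1.
v=5: a=5^0·(≡2), b=5^1·(≡4) mod 5; (2|5)=-1, (4|5)=+1; (−1)^{0·1·2}·(-1)^1·(+1)^0 = -1.
v=13: a=13^-2·(≡1), b=13^0·(≡4) mod 13; (1|13)=+1, (4|13)=+1; (−1)^{-2·0·6}·(+1)^0·(+1)^-2 = +1.
v=11: a=11^0·(≡4), b=11^1·(≡5) mod 11; (4|11)=+1, (5|11)=+1; (−1)^{0·1·5}·(+1)^1·(+1)^0 = +1.
v=3: a=3^1·(≡1), b=3^7·(≡2) mod 3; (1|3)=+1, (2|3)=-1; (−1)^{1·7·1}·(+1)^7·(-1)^1 = +1.
v=43: a=43^0·(≡8), b=43^1·(≡19) mod 43; (8|43)=-1, (19|43)=-1; (−1)^{0·1·21}·(-1)^1·(-1)^0 = -1.
Ram(3, -7095) = {5, 43}; no ℚ_5-point on the conic.

[5, 43]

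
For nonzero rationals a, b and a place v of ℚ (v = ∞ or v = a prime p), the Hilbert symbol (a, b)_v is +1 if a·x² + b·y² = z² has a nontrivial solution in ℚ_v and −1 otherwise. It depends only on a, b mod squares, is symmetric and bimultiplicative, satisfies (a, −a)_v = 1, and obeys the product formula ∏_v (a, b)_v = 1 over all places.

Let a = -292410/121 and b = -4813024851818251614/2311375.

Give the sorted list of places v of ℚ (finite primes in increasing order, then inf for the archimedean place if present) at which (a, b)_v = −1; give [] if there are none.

(a, b) ≡ (-10, -1540770) mod (ℚ^×)²; places V = {2, 3, 5, 7, 11, 13, 19, 23, 29, 41, ∞}.
(a,b)_7: α=0, u≡4; β=5, v≡6 (mod 7); (4|7)=+1, (6|7)=-1; sign (−1)^0·+1^5·-1^0 = +1.
(a,b)_∞: sgn(-10)=−, sgn(-1540770)=−, so -1.
(a,b)_5: α=1, u≡3; β=-3, v≡1 (mod 5); (3|5)=-1, (1|5)=+1; sign (−1)^0·-1^-3·+1^1 = -1.
(a,b)_13: α=0, u≡3; β=2, v≡10 (mod 13); (3|13)=+1, (10|13)=+1; sign (−1)^0·+1^2·+1^0 = +1.
(a,b)_23: α=0, u≡2; β=1, v≡13 (mod 23); (2|23)=+1, (13|23)=+1; sign (−1)^0·+1^1·+1^0 = +1.
(a,b)_19: α=2, u≡1; β=6, v≡16 (mod 19); (1|19)=+1, (16|19)=+1; sign (−1)^0·+1^6·+1^2 = +1.
(a,b)_11: α=-2, u≡3; β=-1, v≡5 (mod 11); (3|11)=+1, (5|11)=+1; sign (−1)^0·+1^-1·+1^-2 = +1.
(a,b)_2: α=1, β=1; u≡3, v≡7 (mod 8); ε(u)ε(v)=1·1, αω(v)=1·0, βω(u)=1·1; sum ≡ 0  ⇒  +1.
(a,b)_41: α=0, u≡40; β=-2, v≡18 (mod 41); (40|41)=+1, (18|41)=+1; sign (−1)^0·+1^-2·+1^0 = +1.
(a,b)_3: α=4, u≡2; β=3, v≡1 (mod 3); (2|3)=-1, (1|3)=+1; sign (−1)^0·-1^3·+1^4 = -1.
(a,b)_29: α=0, u≡11; β=1, v≡18 (mod 29); (11|29)=-1, (18|29)=-1; sign (−1)^0·-1^1·-1^0 = -1.
(-10, -1540770 / ℚ) ramifies at {3, 5, 29, ∞}: a division algebra.

[3, 5, 29, inf]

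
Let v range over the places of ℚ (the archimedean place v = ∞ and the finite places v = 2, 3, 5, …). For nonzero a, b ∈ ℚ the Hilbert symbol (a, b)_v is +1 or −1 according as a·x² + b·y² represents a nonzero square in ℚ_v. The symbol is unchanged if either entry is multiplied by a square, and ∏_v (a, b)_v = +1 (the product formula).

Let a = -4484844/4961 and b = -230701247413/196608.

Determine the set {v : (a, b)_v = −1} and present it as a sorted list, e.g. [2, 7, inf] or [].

[7, 13, 47, inf]

(a, b) ≡ (-3731, -526071) mod (ℚ^×)²; places V = {2, 3, 7, 11, 13, 31, 37, 41, 47, ∞}.
(a,b)_13: α=1, u≡4; β=1, v≡5 (mod 13); (4|13)=+1, (5|13)=-1; sign (−1)^0·+1^1·-1^1 = -1.
(a,b)_∞: sgn(-3731)=−, sgn(-526071)=−, so -1.
(a,b)_7: α=1, u≡5; β=1, v≡5 (mod 7); (5|7)=-1, (5|7)=-1; sign (−1)^1·-1^1·-1^1 = -1.
(a,b)_2: α=2, β=-16; u≡5, v≡1 (mod 8); ε(u)ε(v)=0·0, αω(v)=2·0, βω(u)=-16·1; sum ≡ 0  ⇒  +1.
(a,b)_31: α=0, u≡19; β=2, v≡29 (mod 31); (19|31)=+1, (29|31)=-1; sign (−1)^0·+1^2·-1^0 = +1.
(a,b)_3: α=2, u≡1; β=-1, v≡2 (mod 3); (1|3)=+1, (2|3)=-1; sign (−1)^0·+1^-1·-1^2 = +1.
(a,b)_47: α=0, u≡43; β=1, v≡5 (mod 47); (43|47)=-1, (5|47)=-1; sign (−1)^0·-1^1·-1^0 = -1.
(a,b)_41: α=-1, u≡9; β=1, v≡40 (mod 41); (9|41)=+1, (40|41)=+1; sign (−1)^0·+1^1·+1^-1 = +1.
(a,b)_11: α=-2, u≡4; β=0, v≡9 (mod 11); (4|11)=+1, (9|11)=+1; sign (−1)^0·+1^0·+1^-2 = +1.
(a,b)_37: α=2, u≡18; β=2, v≡6 (mod 37); (18|37)=-1, (6|37)=-1; sign (−1)^0·-1^2·-1^2 = +1.
Ram(-3731, -526071) = {7, 13, 47, ∞}; no ℚ_7-point on the conic.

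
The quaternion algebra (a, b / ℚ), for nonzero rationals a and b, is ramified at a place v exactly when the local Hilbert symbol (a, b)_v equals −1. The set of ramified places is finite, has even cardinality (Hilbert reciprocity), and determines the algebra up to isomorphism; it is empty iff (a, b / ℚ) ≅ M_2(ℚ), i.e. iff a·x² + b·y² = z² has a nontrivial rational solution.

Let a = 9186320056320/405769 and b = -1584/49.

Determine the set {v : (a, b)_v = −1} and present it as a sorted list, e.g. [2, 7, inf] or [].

Mod squares: a ≡ 48070, b ≡ -11. Check v ∈ {∞, 2, 3, 5, 7, 11, 13, 19, 23}.
v=13: a=13^-2·(≡12), b=13^0·(≡8) mod 13; (12|13)=+1, (8|13)=-1; (−1)^{-2·0·6}·(+1)^0·(-1)^-2 = +1.
v=23: a=23^1·(≡22), b=23^0·(≡1) mod 23; (22|23)=-1, (1|23)=+1; (−1)^{1·0·11}·(-1)^0·(+1)^1 = +1.
v=11: a=11^1·(≡5), b=11^1·(≡2) mod 11; (5|11)=+1, (2|11)=-1; (−1)^{1·1·5}·(+1)^1·(-1)^1 = +1.
v=3: a=3^6·(≡1), b=3^2·(≡1) mod 3; (1|3)=+1, (1|3)=+1; (−1)^{6·2·1}·(+1)^2·(+1)^6 = +1.
v=∞: 48070 > 0 and -11 < 0  ⇒  (a,b)_∞ = +1.
v=2: v_2(a)=19, v_2(b)=4; units ≡ 3, 5 (mod 8); ε·ε+αω+βω = 1·0+19·1+4·1 ≡ 1  ⇒  (a,b)_2 = -1.
v=5: a=5^1·(≡1), b=5^0·(≡4) mod 5; (1|5)=+1, (4|5)=+1; (−1)^{1·0·2}·(+1)^0·(+1)^1 = +1.
v=7: a=7^-4·(≡1), b=7^-2·(≡5) mod 7; (1|7)=+1, (5|7)=-1; (−1)^{-4·-2·3}·(+1)^-2·(-1)^-4 = +1.
v=19: a=19^1·(≡8), b=19^0·(≡8) mod 19; (8|19)=-1, (8|19)=-1; (−1)^{1·0·9}·(-1)^0·(-1)^1 = -1.
|Ram(48070, -11)| = 2, even; anisotropic at {2, 19}.

[2, 19]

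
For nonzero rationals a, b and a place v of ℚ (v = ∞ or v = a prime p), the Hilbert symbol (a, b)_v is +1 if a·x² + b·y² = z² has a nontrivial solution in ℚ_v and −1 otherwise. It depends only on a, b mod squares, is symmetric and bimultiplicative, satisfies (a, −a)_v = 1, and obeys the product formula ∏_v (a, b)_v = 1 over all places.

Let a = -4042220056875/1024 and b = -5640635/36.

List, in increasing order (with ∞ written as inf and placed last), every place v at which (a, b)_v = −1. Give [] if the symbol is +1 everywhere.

(a, b) ≡ (-1771, -115115) mod (ℚ^×)²; places V = {2, 3, 5, 7, 11, 13, 23, ∞}.
(a,b)_5: α=4, u≡1; β=1, v≡3 (mod 5); (1|5)=+1, (3|5)=-1; sign (−1)^0·+1^1·-1^4 = +1.
(a,b)_13: α=2, u≡3; β=1, v≡11 (mod 13); (3|13)=+1, (11|13)=-1; sign (−1)^0·+1^1·-1^2 = +1.
(a,b)_11: α=1, u≡5; β=1, v≡8 (mod 11); (5|11)=+1, (8|11)=-1; sign (−1)^1·+1^1·-1^1 = +1.
(a,b)_7: α=5, u≡5; β=3, v≡5 (mod 7); (5|7)=-1, (5|7)=-1; sign (−1)^1·-1^3·-1^5 = -1.
(a,b)_23: α=1, u≡20; β=1, v≡18 (mod 23); (20|23)=-1, (18|23)=+1; sign (−1)^1·-1^1·+1^1 = +1.
(a,b)_2: α=-10, β=-2; u≡5, v≡5 (mod 8); ε(u)ε(v)=0·0, αω(v)=-10·1, βω(u)=-2·1; sum ≡ 0  ⇒  +1.
(a,b)_∞: sgn(-1771)=−, sgn(-115115)=−, so -1.
(a,b)_3: α=2, u≡2; β=-2, v≡1 (mod 3); (2|3)=-1, (1|3)=+1; sign (−1)^0·-1^-2·+1^2 = +1.
|Ram(-1771, -115115)| = 2, even; anisotropic at {7, ∞}.

[7, inf]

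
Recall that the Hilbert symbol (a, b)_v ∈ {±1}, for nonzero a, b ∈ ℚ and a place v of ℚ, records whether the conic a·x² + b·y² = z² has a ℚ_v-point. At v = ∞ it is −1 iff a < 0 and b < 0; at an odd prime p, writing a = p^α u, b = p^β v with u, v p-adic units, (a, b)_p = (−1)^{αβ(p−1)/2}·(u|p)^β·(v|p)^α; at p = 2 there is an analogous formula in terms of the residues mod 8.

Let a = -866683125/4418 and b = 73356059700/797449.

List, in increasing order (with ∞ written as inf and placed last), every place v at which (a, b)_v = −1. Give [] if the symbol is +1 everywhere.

Mod squares: a ≡ -308154, b ≡ 154077. Check v ∈ {∞, 2, 3, 5, 7, 11, 19, 23, 29, 47}.
v=5: a=5^4·(≡4), b=5^2·(≡2) mod 5; (4|5)=+1, (2|5)=-1; (−1)^{4·2·2}·(+1)^2·(-1)^4 = +1.
v=23: a=23^1·(≡7), b=23^3·(≡4) mod 23; (7|23)=-1, (4|23)=+1; (−1)^{1·3·11}·(-1)^3·(+1)^1 = +1.
v=∞: -308154 < 0 and 154077 > 0  ⇒  (a,b)_∞ = +1.
v=19: a=19^0·(≡7), b=19^-2·(≡9) mod 19; (7|19)=+1, (9|19)=+1; (−1)^{0·-2·9}·(+1)^-2·(+1)^0 = +1.
v=2: v_2(a)=-1, v_2(b)=2; units ≡ 3, 5 (mod 8); ε·ε+αω+βω = 1·0+-1·1+2·1 ≡ 1  ⇒  (a,b)_2 = -1.
v=47: a=47^-2·(≡12), b=47^-2·(≡23) mod 47; (12|47)=+1, (23|47)=-1; (−1)^{-2·-2·23}·(+1)^-2·(-1)^-2 = +1.
v=7: a=7^1·(≡2), b=7^1·(≡3) mod 7; (2|7)=+1, (3|7)=-1; (−1)^{1·1·3}·(+1)^1·(-1)^1 = +1.
v=3: a=3^3·(≡2), b=3^3·(≡2) mod 3; (2|3)=-1, (2|3)=-1; (−1)^{3·3·1}·(-1)^3·(-1)^3 = -1.
v=11: a=11^1·(≡4), b=11^1·(≡9) mod 11; (4|11)=+1, (9|11)=+1; (−1)^{1·1·5}·(+1)^1·(+1)^1 = -1.
v=29: a=29^1·(≡18), b=29^1·(≡6) mod 29; (18|29)=-1, (6|29)=+1; (−1)^{1·1·14}·(-1)^1·(+1)^1 = -1.
(-308154, 154077 / ℚ) ramifies at {2, 3, 11, 29}: a division algebra.

[2, 3, 11, 29]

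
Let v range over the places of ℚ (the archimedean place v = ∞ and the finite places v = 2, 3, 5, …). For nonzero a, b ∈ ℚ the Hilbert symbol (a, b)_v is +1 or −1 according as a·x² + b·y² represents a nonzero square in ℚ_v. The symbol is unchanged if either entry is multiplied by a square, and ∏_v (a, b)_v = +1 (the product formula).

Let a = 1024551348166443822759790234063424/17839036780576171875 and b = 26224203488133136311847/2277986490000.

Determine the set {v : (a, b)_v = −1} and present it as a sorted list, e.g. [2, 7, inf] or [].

[2, 11]

(a, b) ≡ (2561251, 7) mod (ℚ^×)²; places V = {2, 3, 5, 7, 11, 13, 17, 29, 31, 37, 43, 47, ∞}.
(a,b)_13: α=-2, u≡10; β=-2, v≡11 (mod 13); (10|13)=+1, (11|13)=-1; sign (−1)^0·+1^-2·-1^-2 = +1.
(a,b)_7: α=9, u≡6; β=5, v≡1 (mod 7); (6|7)=-1, (1|7)=+1; sign (−1)^1·-1^5·+1^9 = +1.
(a,b)_2: α=6, β=-4; u≡3, v≡7 (mod 8); ε(u)ε(v)=1·1, αω(v)=6·0, βω(u)=-4·1; sum ≡ 1  ⇒  -1.
(a,b)_31: α=3, u≡21; β=2, v≡19 (mod 31); (21|31)=-1, (19|31)=+1; sign (−1)^0·-1^2·+1^3 = +1.
(a,b)_17: α=0, u≡10; β=2, v≡11 (mod 17); (10|17)=-1, (11|17)=-1; sign (−1)^0·-1^2·-1^0 = +1.
(a,b)_29: α=3, u≡17; β=2, v≡22 (mod 29); (17|29)=-1, (22|29)=+1; sign (−1)^0·-1^2·+1^3 = +1.
(a,b)_47: α=6, u≡40; β=4, v≡17 (mod 47); (40|47)=-1, (17|47)=+1; sign (−1)^0·-1^4·+1^6 = +1.
(a,b)_11: α=-1, u≡5; β=0, v≡10 (mod 11); (5|11)=+1, (10|11)=-1; sign (−1)^0·+1^0·-1^-1 = -1.
(a,b)_∞: sgn(2561251)=+, sgn(7)=+, so +1.
(a,b)_43: α=-2, u≡19; β=-2, v≡26 (mod 43); (19|43)=-1, (26|43)=-1; sign (−1)^0·-1^-2·-1^-2 = +1.
(a,b)_5: α=-10, u≡4; β=-4, v≡3 (mod 5); (4|5)=+1, (3|5)=-1; sign (−1)^0·+1^-4·-1^-10 = +1.
(a,b)_37: α=3, u≡10; β=2, v≡4 (mod 37); (10|37)=+1, (4|37)=+1; sign (−1)^0·+1^2·+1^3 = +1.
(a,b)_3: α=-12, u≡1; β=-6, v≡1 (mod 3); (1|3)=+1, (1|3)=+1; sign (−1)^0·+1^-6·+1^-12 = +1.
|Ram(2561251, 7)| = 2, even; anisotropic at {2, 11}.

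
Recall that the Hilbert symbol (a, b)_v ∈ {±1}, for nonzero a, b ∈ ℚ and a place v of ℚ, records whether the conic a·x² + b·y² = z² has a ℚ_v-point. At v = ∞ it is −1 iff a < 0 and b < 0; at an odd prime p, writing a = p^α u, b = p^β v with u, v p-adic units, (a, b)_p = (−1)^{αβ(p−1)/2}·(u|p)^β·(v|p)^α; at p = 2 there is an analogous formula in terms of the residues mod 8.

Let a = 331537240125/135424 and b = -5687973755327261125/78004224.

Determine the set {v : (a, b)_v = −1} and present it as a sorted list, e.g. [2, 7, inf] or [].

(a, b) ≡ (30071405, -3445) mod (ℚ^×)²; places V = {2, 3, 5, 7, 13, 19, 23, 29, 43, 53, ∞}.
(a,b)_∞: sgn(30071405)=+, sgn(-3445)=−, so +1.
(a,b)_23: α=-2, u≡1; β=-2, v≡5 (mod 23); (1|23)=+1, (5|23)=-1; sign (−1)^0·+1^-2·-1^-2 = +1.
(a,b)_19: α=0, u≡8; β=2, v≡13 (mod 19); (8|19)=-1, (13|19)=-1; sign (−1)^0·-1^2·-1^0 = +1.
(a,b)_43: α=1, u≡26; β=2, v≡36 (mod 43); (26|43)=-1, (36|43)=+1; sign (−1)^0·-1^2·+1^1 = +1.
(a,b)_7: α=3, u≡4; β=6, v≡3 (mod 7); (4|7)=+1, (3|7)=-1; sign (−1)^0·+1^6·-1^3 = -1.
(a,b)_53: α=1, u≡14; β=1, v≡5 (mod 53); (14|53)=-1, (5|53)=-1; sign (−1)^0·-1^1·-1^1 = +1.
(a,b)_3: α=2, u≡2; β=-2, v≡2 (mod 3); (2|3)=-1, (2|3)=-1; sign (−1)^0·-1^-2·-1^2 = +1.
(a,b)_13: α=1, u≡10; β=1, v≡11 (mod 13); (10|13)=+1, (11|13)=-1; sign (−1)^0·+1^1·-1^1 = -1.
(a,b)_5: α=3, u≡4; β=3, v≡4 (mod 5); (4|5)=+1, (4|5)=+1; sign (−1)^0·+1^3·+1^3 = +1.
(a,b)_29: α=1, u≡26; β=2, v≡13 (mod 29); (26|29)=-1, (13|29)=+1; sign (−1)^0·-1^2·+1^1 = +1.
(a,b)_2: α=-8, β=-14; u≡5, v≡3 (mod 8); ε(u)ε(v)=0·1, αω(v)=-8·1, βω(u)=-14·1; sum ≡ 0  ⇒  +1.
(30071405, -3445 / ℚ) ramifies at {7, 13}: a division algebra.

[7, 13]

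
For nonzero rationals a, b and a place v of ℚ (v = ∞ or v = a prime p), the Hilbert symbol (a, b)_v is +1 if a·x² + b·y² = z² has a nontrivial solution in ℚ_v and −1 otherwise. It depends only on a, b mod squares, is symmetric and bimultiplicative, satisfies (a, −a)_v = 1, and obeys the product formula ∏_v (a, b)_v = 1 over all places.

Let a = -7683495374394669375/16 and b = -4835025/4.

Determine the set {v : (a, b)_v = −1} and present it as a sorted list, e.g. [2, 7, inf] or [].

(a, b) ≡ (-36519, -21489) mod (ℚ^×)²; places V = {2, 3, 5, 7, 13, 19, 29, 37, 47, ∞}.
(a,b)_47: α=1, u≡46; β=0, v≡25 (mod 47); (46|47)=-1, (25|47)=+1; sign (−1)^0·-1^0·+1^1 = +1.
(a,b)_5: α=4, u≡4; β=2, v≡1 (mod 5); (4|5)=+1, (1|5)=+1; sign (−1)^0·+1^2·+1^4 = +1.
(a,b)_7: α=1, u≡5; β=0, v≡2 (mod 7); (5|7)=-1, (2|7)=+1; sign (−1)^0·-1^0·+1^1 = +1.
(a,b)_∞: sgn(-36519)=−, sgn(-21489)=−, so -1.
(a,b)_13: α=2, u≡6; β=1, v≡11 (mod 13); (6|13)=-1, (11|13)=-1; sign (−1)^0·-1^1·-1^2 = -1.
(a,b)_3: α=9, u≡1; β=3, v≡1 (mod 3); (1|3)=+1, (1|3)=+1; sign (−1)^1·+1^3·+1^9 = -1.
(a,b)_19: α=2, u≡2; β=1, v≡17 (mod 19); (2|19)=-1, (17|19)=+1; sign (−1)^0·-1^1·+1^2 = -1.
(a,b)_2: α=-4, β=-2; u≡1, v≡7 (mod 8); ε(u)ε(v)=0·1, αω(v)=-4·0, βω(u)=-2·0; sum ≡ 0  ⇒  +1.
(a,b)_37: α=1, u≡3; β=0, v≡6 (mod 37); (3|37)=+1, (6|37)=-1; sign (−1)^0·+1^0·-1^1 = -1.
(a,b)_29: α=2, u≡15; β=1, v≡28 (mod 29); (15|29)=-1, (28|29)=+1; sign (−1)^0·-1^1·+1^2 = -1.
(-36519, -21489 / ℚ) ramifies at {3, 13, 19, 29, 37, ∞}: a division algebra.

[3, 13, 19, 29, 37, inf]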